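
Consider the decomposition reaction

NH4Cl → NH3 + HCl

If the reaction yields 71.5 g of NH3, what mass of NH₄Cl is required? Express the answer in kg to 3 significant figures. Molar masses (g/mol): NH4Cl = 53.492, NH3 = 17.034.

0.225 kg

n(NH3) = 71.50 g / 17.034 g/mol = 4.197 mol.
From the equation the NH3:NH4Cl mole ratio is 1:1, so n(NH4Cl) = 4.197 × 1/1 = 4.197 mol.
Mass of NH4Cl = 4.197 mol × 53.492 g/mol = 224.5 g.
Converting to kg: 224.5 g = 0.225 kg.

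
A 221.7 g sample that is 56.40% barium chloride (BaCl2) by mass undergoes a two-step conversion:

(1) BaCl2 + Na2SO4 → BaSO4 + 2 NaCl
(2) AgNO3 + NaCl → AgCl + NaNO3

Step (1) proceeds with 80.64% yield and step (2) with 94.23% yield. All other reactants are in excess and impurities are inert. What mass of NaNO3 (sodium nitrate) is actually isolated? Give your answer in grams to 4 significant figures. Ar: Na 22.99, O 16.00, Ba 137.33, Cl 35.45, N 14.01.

Pure BaCl2 = 221.7 × 0.5640 = 125.04 g.
M(BaCl2) = 137.33 + 2(35.45) = 208.23 g/mol.
M(NaNO3) = 22.99 + 14.01 + 3(16.00) = 85.00 g/mol.
n(BaCl2) = 125.04 / 208.23 = 0.60048 mol.
Step 1 (BaCl2:NaCl = 1:2): theoretical n(NaCl) = 1.2010 mol; at 80.64% yield, n(NaCl) = 0.96846 mol.
Step 2 (NaCl:NaNO3 = 1:1): theoretical n(NaNO3) = 0.96846 mol, so theoretical mass = 0.96846 × 85.00 = 82.319 g.
At 94.23% yield, actual mass of NaNO3 = 82.319 × 0.9423 = 77.569 g.

77.57 g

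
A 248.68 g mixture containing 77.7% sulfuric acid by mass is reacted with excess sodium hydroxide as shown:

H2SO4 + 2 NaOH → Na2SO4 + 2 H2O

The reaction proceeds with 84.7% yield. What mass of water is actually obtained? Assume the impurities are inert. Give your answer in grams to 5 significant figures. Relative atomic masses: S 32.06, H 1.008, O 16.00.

60.127 g

Pure H2SO4 available = 248.68 g × 0.777 = 193.224 g.
M(H2SO4) = 2(1.008) + 32.06 + 4(16.00) = 98.076 g/mol.
M(H2O) = 2(1.008) + 16.00 = 18.016 g/mol.
n(H2SO4) = 193.224 g / 98.076 g/mol = 1.97015 mol.
From the equation the H2SO4:H2O mole ratio is 1:2, so n(H2O) = 1.97015 × 2/1 = 3.94030 mol.
Mass of H2O = 3.94030 mol × 18.016 g/mol = 70.9884 g.
Actual mass collected = 70.9884 g × 0.847 = 60.1272 g.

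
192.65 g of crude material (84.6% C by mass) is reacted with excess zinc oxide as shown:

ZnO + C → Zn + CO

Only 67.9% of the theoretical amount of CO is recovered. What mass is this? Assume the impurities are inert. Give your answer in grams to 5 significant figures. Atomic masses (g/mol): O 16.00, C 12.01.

Pure C available = 192.65 g × 0.846 = 162.982 g.
M(C) = 12.01 g/mol.
M(CO) = 12.01 + 16.00 = 28.01 g/mol.
n(C) = 162.982 g / 12.01 g/mol = 13.5705 mol.
From the equation the C:CO mole ratio is 1:1, so n(CO) = 13.5705 × 1/1 = 13.5705 mol.
Mass of CO = 13.5705 mol × 28.01 g/mol = 380.110 g.
Actual mass collected = 380.110 g × 0.679 = 258.095 g.

258.09 g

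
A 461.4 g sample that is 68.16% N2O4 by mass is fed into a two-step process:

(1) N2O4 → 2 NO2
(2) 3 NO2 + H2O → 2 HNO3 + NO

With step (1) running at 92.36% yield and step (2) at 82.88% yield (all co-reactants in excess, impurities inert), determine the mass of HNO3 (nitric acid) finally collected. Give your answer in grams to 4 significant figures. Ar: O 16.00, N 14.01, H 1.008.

Pure N2O4 = 461.4 × 0.6816 = 314.49 g.
M(N2O4) = 2(14.01) + 4(16.00) = 92.02 g/mol.
M(HNO3) = 1.008 + 14.01 + 3(16.00) = 63.018 g/mol.
n(N2O4) = 314.49 / 92.02 = 3.4176 mol.
Step 1 (N2O4:NO2 = 1:2): theoretical n(NO2) = 6.8353 mol; at 92.36% yield, n(NO2) = 6.3130 mol.
Step 2 (NO2:HNO3 = 3:2): theoretical n(HNO3) = 4.2087 mol, so theoretical mass = 4.2087 × 63.018 = 265.22 g.
At 82.88% yield, actual mass of HNO3 = 265.22 × 0.8288 = 219.82 g.

219.8 g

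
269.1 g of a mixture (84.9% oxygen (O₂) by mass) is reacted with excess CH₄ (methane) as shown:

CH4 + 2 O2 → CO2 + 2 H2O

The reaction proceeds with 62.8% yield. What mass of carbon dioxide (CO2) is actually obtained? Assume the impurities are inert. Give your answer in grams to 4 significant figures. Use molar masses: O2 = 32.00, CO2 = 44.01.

Pure O2 available = 269.1 g × 0.849 = 228.47 g.
n(O2) = 228.47 g / 32.00 g/mol = 7.1396 mol.
From the equation the O2:CO2 mole ratio is 2:1, so n(CO2) = 7.1396 × 1/2 = 3.5698 mol.
Mass of CO2 = 3.5698 mol × 44.01 g/mol = 157.11 g.
Actual mass collected = 157.11 g × 0.628 = 98.663 g.

98.66 g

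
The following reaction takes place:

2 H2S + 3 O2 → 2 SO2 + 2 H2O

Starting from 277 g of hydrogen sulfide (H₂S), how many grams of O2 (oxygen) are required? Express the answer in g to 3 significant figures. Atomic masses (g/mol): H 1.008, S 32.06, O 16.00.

390 g

M(H2S) = 2(1.008) + 32.06 = 34.076 g/mol.
M(O2) = 2(16.00) = 32.00 g/mol.
n(H2S) = 277.0 g / 34.076 g/mol = 8.129 mol.
From the equation the H2S:O2 mole ratio is 2:3, so n(O2) = 8.129 × 3/2 = 12.19 mol.
Mass of O2 = 12.19 mol × 32.00 g/mol = 390.2 g.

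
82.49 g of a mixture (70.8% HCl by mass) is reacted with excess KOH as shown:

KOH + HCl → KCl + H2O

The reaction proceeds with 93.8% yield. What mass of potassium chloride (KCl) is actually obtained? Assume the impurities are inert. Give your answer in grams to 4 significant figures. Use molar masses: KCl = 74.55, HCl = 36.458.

112.0 g

Pure HCl available = 82.49 g × 0.708 = 58.403 g.
n(HCl) = 58.403 g / 36.458 g/mol = 1.6019 mol.
From the equation the HCl:KCl mole ratio is 1:1, so n(KCl) = 1.6019 × 1/1 = 1.6019 mol.
Mass of KCl = 1.6019 mol × 74.55 g/mol = 119.42 g.
Actual mass collected = 119.42 g × 0.938 = 112.02 g.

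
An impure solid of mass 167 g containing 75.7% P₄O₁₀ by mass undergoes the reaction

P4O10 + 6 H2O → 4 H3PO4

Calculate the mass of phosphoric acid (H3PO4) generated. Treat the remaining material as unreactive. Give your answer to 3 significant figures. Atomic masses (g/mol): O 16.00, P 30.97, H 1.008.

175 g

Mass of pure P4O10 = 167 g × 0.757 = 126.4 g.
M(P4O10) = 4(30.97) + 10(16.00) = 283.88 g/mol.
M(H3PO4) = 3(1.008) + 30.97 + 4(16.00) = 97.994 g/mol.
n(P4O10) = 126.4 g / 283.88 g/mol = 0.4453 mol.
From the equation the P4O10:H3PO4 mole ratio is 1:4, so n(H3PO4) = 0.4453 × 4/1 = 1.781 mol.
Mass of H3PO4 = 1.781 mol × 97.994 g/mol = 174.6 g.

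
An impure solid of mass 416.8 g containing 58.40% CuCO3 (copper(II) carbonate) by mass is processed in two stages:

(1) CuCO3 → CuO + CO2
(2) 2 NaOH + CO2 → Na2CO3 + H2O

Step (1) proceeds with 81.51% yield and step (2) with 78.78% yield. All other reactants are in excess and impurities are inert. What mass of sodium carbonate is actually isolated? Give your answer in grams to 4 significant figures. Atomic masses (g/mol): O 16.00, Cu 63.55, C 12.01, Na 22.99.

Pure CuCO3 = 416.8 × 0.5840 = 243.41 g.
M(CuCO3) = 63.55 + 12.01 + 3(16.00) = 123.56 g/mol.
M(Na2CO3) = 2(22.99) + 12.01 + 3(16.00) = 105.99 g/mol.
n(CuCO3) = 243.41 / 123.56 = 1.9700 mol.
Step 1 (CuCO3:CO2 = 1:1): theoretical n(CO2) = 1.9700 mol; at 81.51% yield, n(CO2) = 1.6057 mol.
Step 2 (CO2:Na2CO3 = 1:1): theoretical n(Na2CO3) = 1.6057 mol, so theoretical mass = 1.6057 × 105.99 = 170.19 g.
At 78.78% yield, actual mass of Na2CO3 = 170.19 × 0.7878 = 134.08 g.

134.1 g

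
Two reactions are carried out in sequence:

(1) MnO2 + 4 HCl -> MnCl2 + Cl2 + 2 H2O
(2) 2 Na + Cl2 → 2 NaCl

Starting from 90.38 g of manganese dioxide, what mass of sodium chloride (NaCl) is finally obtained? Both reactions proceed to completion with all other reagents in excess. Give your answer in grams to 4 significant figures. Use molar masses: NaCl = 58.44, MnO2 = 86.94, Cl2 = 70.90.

n(MnO2) = 90.380 / 86.94 = 1.0396 mol.
Step 1 gives a 1:1 ratio of MnO2 to Cl2, so n(Cl2) = 1.0396 mol.
In step 2 the Cl2:NaCl ratio is 1:2, so n(NaCl) = 2.0791 mol.
Mass of NaCl = 2.0791 × 58.44 = 121.50 g.

121.5 g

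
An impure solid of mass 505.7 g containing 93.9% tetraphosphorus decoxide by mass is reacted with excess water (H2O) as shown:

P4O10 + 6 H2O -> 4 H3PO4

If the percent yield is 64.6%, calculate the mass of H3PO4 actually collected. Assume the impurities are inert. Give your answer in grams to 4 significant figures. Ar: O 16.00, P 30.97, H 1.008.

Pure P4O10 available = 505.7 g × 0.939 = 474.85 g.
M(P4O10) = 4(30.97) + 10(16.00) = 283.88 g/mol.
M(H3PO4) = 3(1.008) + 30.97 + 4(16.00) = 97.994 g/mol.
n(P4O10) = 474.85 g / 283.88 g/mol = 1.6727 mol.
From the equation the P4O10:H3PO4 mole ratio is 1:4, so n(H3PO4) = 1.6727 × 4/1 = 6.6909 mol.
Mass of H3PO4 = 6.6909 mol × 97.994 g/mol = 655.67 g.
Actual mass collected = 655.67 g × 0.646 = 423.56 g.

423.6 g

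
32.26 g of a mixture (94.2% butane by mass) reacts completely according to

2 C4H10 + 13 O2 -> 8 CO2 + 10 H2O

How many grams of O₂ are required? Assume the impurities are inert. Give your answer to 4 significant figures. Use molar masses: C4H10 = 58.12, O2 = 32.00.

108.8 g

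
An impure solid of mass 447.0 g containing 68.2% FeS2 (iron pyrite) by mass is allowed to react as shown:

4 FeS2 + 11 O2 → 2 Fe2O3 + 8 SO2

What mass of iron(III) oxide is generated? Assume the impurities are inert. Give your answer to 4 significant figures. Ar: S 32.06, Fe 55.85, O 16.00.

Mass of pure FeS2 = 447.0 g × 0.682 = 304.85 g.
M(FeS2) = 55.85 + 2(32.06) = 119.97 g/mol.
M(Fe2O3) = 2(55.85) + 3(16.00) = 159.70 g/mol.
n(FeS2) = 304.85 g / 119.97 g/mol = 2.5411 mol.
From the equation the FeS2:Fe2O3 mole ratio is 4:2, so n(Fe2O3) = 2.5411 × 2/4 = 1.2705 mol.
Mass of Fe2O3 = 1.2705 mol × 159.70 g/mol = 202.91 g.

202.9 g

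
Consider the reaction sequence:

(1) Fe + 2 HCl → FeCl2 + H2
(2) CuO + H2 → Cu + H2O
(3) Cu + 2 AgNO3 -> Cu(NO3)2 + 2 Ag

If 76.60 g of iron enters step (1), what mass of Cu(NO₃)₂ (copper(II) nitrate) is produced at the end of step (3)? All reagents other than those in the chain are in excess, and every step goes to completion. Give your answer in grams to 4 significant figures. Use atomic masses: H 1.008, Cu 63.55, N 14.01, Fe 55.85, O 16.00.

257.3 g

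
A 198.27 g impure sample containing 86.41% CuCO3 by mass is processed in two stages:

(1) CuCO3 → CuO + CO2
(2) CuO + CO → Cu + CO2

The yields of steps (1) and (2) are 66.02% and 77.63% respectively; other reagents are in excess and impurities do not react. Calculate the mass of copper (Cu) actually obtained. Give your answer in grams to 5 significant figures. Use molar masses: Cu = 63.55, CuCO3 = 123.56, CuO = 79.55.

45.161 g

Pure CuCO3 = 198.27 × 0.8641 = 171.325 g.
n(CuCO3) = 171.325 / 123.56 = 1.38657 mol.
Step 1 (CuCO3:CuO = 1:1): theoretical n(CuO) = 1.38657 mol; at 66.02% yield, n(CuO) = 0.915416 mol.
Step 2 (CuO:Cu = 1:1): theoretical n(Cu) = 0.915416 mol, so theoretical mass = 0.915416 × 63.55 = 58.1747 g.
At 77.63% yield, actual mass of Cu = 58.1747 × 0.7763 = 45.1610 g.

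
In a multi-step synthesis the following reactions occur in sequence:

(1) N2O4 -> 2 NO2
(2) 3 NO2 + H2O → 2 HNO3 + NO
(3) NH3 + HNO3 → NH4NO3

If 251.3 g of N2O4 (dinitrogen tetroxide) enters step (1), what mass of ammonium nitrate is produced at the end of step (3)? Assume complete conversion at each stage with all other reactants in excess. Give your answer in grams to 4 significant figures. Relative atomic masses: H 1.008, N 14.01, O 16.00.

M(N2O4) = 2(14.01) + 4(16.00) = 92.02 g/mol.
M(NH4NO3) = 2(14.01) + 4(1.008) + 3(16.00) = 80.052 g/mol.
n(N2O4) = 251.3 / 92.02 = 2.7309 mol.
Reaction (1): N2O4→NO2 ratio 1:2 ⇒ n(NO2) = 5.4619 mol.
Reaction (2): NO2→HNO3 ratio 3:2 ⇒ n(HNO3) = 3.6412 mol.
Reaction (3): HNO3→NH4NO3 ratio 1:1 ⇒ n(NH4NO3) = 3.6412 mol.
Mass of NH4NO3 = 3.6412 × 80.052 = 291.49 g.

291.5 g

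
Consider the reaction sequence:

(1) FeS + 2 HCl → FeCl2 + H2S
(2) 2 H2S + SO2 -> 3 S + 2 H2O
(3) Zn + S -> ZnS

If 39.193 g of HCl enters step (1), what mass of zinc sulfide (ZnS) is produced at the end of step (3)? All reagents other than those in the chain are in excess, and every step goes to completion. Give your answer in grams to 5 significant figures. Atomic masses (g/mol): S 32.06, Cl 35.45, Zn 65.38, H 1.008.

78.562 g

M(HCl) = 1.008 + 35.45 = 36.458 g/mol.
M(ZnS) = 65.38 + 32.06 = 97.44 g/mol.
n(HCl) = 39.193 / 36.458 = 1.07502 mol.
Reaction (1): HCl→H2S ratio 2:1 ⇒ n(H2S) = 0.537509 mol.
Reaction (2): H2S→S ratio 2:3 ⇒ n(S) = 0.806263 mol.
Reaction (3): S→ZnS ratio 1:1 ⇒ n(ZnS) = 0.806263 mol.
Mass of ZnS = 0.806263 × 97.44 = 78.5623 g.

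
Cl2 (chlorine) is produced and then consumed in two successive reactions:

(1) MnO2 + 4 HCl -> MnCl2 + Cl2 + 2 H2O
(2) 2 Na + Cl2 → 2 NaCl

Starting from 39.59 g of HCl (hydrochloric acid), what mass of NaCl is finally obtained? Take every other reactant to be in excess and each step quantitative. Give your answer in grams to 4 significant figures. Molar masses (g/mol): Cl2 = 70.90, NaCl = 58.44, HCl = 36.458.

n(HCl) = 39.590 / 36.458 = 1.0859 mol.
Step 1 gives a 4:1 ratio of HCl to Cl2, so n(Cl2) = 0.27148 mol.
In step 2 the Cl2:NaCl ratio is 1:2, so n(NaCl) = 0.54295 mol.
Mass of NaCl = 0.54295 × 58.44 = 31.730 g.

31.73 g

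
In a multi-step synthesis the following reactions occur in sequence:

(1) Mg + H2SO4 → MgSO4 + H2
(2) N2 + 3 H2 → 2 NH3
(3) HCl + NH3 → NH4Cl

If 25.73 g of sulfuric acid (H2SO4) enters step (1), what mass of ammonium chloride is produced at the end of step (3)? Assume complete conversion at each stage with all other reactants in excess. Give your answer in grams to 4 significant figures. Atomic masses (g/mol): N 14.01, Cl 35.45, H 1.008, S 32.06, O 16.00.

9.356 g

M(H2SO4) = 2(1.008) + 32.06 + 4(16.00) = 98.076 g/mol.
M(NH4Cl) = 14.01 + 4(1.008) + 35.45 = 53.492 g/mol.
n(H2SO4) = 25.73 / 98.076 = 0.26235 mol.
Reaction (1): H2SO4→H2 ratio 1:1 ⇒ n(H2) = 0.26235 mol.
Reaction (2): H2→NH3 ratio 3:2 ⇒ n(NH3) = 0.17490 mol.
Reaction (3): NH3→NH4Cl ratio 1:1 ⇒ n(NH4Cl) = 0.17490 mol.
Mass of NH4Cl = 0.17490 × 53.492 = 9.3557 g.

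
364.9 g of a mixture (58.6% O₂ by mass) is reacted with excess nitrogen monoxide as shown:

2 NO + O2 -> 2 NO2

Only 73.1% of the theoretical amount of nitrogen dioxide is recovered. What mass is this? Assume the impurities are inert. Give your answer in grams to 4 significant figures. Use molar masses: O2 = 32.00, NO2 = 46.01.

Pure O2 available = 364.9 g × 0.586 = 213.83 g.
n(O2) = 213.83 g / 32.00 g/mol = 6.6822 mol.
From the equation the O2:NO2 mole ratio is 1:2, so n(NO2) = 6.6822 × 2/1 = 13.364 mol.
Mass of NO2 = 13.364 mol × 46.01 g/mol = 614.90 g.
Actual mass collected = 614.90 g × 0.731 = 449.49 g.

449.5 g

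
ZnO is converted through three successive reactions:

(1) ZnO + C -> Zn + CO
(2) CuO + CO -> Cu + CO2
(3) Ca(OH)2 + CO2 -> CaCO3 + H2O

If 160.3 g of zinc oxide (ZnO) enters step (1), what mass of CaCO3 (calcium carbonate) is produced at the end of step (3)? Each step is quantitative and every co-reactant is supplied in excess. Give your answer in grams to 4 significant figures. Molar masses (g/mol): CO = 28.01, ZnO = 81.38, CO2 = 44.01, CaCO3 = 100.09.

n(ZnO) = 160.3 / 81.38 = 1.9698 mol.
Reaction (1): ZnO→CO ratio 1:1 ⇒ n(CO) = 1.9698 mol.
Reaction (2): CO→CO2 ratio 1:1 ⇒ n(CO2) = 1.9698 mol.
Reaction (3): CO2→CaCO3 ratio 1:1 ⇒ n(CaCO3) = 1.9698 mol.
Mass of CaCO3 = 1.9698 × 100.09 = 197.15 g.

197.2 g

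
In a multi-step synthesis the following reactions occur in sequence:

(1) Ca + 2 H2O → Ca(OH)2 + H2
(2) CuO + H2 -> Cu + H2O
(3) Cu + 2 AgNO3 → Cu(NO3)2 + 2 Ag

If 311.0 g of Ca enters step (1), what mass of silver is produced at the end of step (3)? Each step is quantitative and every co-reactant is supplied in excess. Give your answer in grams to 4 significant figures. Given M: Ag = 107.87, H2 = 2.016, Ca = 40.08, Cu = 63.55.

1674 g

n(Ca) = 311.0 / 40.08 = 7.7595 mol.
Reaction (1): Ca→H2 ratio 1:1 ⇒ n(H2) = 7.7595 mol.
Reaction (2): H2→Cu ratio 1:1 ⇒ n(Cu) = 7.7595 mol.
Reaction (3): Cu→Ag ratio 1:2 ⇒ n(Ag) = 15.519 mol.
Mass of Ag = 15.519 × 107.87 = 1674.0 g.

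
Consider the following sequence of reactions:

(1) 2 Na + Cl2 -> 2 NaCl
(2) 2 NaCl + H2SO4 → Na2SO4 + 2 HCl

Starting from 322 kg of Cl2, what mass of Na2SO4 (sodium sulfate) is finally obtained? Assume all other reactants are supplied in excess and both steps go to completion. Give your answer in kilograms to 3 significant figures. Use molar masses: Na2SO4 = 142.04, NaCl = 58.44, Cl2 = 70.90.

322 kg = 322000 g.
n(Cl2) = 322000 / 70.90 = 4542 mol.
Step 1 gives a 1:2 ratio of Cl2 to NaCl, so n(NaCl) = 9083 mol.
In step 2 the NaCl:Na2SO4 ratio is 2:1, so n(Na2SO4) = 4542 mol.
Mass of Na2SO4 = 4542 × 142.04 = 645100 g = 645 kg.

645 kg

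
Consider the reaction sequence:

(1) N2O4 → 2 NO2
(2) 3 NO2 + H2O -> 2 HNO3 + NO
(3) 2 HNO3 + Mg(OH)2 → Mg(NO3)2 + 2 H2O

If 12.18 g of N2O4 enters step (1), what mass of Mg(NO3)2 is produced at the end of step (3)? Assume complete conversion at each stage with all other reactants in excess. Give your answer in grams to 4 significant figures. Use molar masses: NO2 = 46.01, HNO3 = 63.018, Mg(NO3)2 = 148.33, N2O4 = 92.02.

n(N2O4) = 12.18 / 92.02 = 0.13236 mol.
Reaction (1): N2O4→NO2 ratio 1:2 ⇒ n(NO2) = 0.26473 mol.
Reaction (2): NO2→HNO3 ratio 3:2 ⇒ n(HNO3) = 0.17648 mol.
Reaction (3): HNO3→Mg(NO3)2 ratio 2:1 ⇒ n(Mg(NO3)2) = 0.088242 mol.
Mass of Mg(NO3)2 = 0.088242 × 148.33 = 13.089 g.

13.09 g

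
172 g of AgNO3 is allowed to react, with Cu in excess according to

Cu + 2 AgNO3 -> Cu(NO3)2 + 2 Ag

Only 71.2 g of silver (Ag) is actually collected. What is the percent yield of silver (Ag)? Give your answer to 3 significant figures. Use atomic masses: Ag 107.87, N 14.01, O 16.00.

M(AgNO3) = 107.87 + 14.01 + 3(16.00) = 169.88 g/mol.
M(Ag) = 107.87 g/mol.
n(AgNO3) = 172.0 g / 169.88 g/mol = 1.012 mol.
From the equation the AgNO3:Ag mole ratio is 2:2, so n(Ag) = 1.012 × 2/2 = 1.012 mol.
Mass of Ag = 1.012 mol × 107.87 g/mol = 109.2 g.
This is the theoretical yield. Percent yield = 71.2 g / 109.2 g × 100% = 65.19%.

65.2 %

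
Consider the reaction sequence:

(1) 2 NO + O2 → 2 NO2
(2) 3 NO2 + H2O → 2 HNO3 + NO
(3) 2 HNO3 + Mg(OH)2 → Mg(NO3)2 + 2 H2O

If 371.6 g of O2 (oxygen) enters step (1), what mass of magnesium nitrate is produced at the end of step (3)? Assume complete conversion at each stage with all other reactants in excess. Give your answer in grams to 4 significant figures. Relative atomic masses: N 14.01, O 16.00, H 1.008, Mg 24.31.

1148 g

M(O2) = 2(16.00) = 32.00 g/mol.
M(Mg(NO3)2) = 24.31 + 2(14.01) + 6(16.00) = 148.33 g/mol.
n(O2) = 371.6 / 32.00 = 11.613 mol.
Reaction (1): O2→NO2 ratio 1:2 ⇒ n(NO2) = 23.225 mol.
Reaction (2): NO2→HNO3 ratio 3:2 ⇒ n(HNO3) = 15.483 mol.
Reaction (3): HNO3→Mg(NO3)2 ratio 2:1 ⇒ n(Mg(NO3)2) = 7.7417 mol.
Mass of Mg(NO3)2 = 7.7417 × 148.33 = 1148.3 g.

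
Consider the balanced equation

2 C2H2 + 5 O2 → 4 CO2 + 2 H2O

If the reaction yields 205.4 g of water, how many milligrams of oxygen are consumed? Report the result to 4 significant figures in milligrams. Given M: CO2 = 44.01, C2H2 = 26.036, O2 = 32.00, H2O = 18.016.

n(H2O) = 205.40 g / 18.016 g/mol = 11.401 mol.
From the equation the H2O:O2 mole ratio is 2:5, so n(O2) = 11.401 × 5/2 = 28.502 mol.
Mass of O2 = 28.502 mol × 32.00 g/mol = 912.08 g.
Converting to mg: 912.08 g = 912100 mg.

912100 mg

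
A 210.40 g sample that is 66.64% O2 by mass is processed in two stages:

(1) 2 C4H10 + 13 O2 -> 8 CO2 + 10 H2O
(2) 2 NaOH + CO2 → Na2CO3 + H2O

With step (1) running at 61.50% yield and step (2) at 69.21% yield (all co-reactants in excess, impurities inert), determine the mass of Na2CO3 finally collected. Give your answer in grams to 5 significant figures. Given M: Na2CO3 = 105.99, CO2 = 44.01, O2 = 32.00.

121.64 g

Pure O2 = 210.40 × 0.6664 = 140.211 g.
n(O2) = 140.211 / 32.00 = 4.38158 mol.
Step 1 (O2:CO2 = 13:8): theoretical n(CO2) = 2.69636 mol; at 61.50% yield, n(CO2) = 1.65826 mol.
Step 2 (CO2:Na2CO3 = 1:1): theoretical n(Na2CO3) = 1.65826 mol, so theoretical mass = 1.65826 × 105.99 = 175.759 g.
At 69.21% yield, actual mass of Na2CO3 = 175.759 × 0.6921 = 121.643 g.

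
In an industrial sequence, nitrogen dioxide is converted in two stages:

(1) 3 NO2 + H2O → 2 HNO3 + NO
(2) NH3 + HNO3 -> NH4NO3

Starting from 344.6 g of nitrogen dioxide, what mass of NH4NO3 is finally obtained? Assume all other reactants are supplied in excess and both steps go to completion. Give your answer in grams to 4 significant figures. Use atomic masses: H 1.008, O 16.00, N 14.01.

399.7 g

M(NO2) = 14.01 + 2(16.00) = 46.01 g/mol.
M(NH4NO3) = 2(14.01) + 4(1.008) + 3(16.00) = 80.052 g/mol.
n(NO2) = 344.60 / 46.01 = 7.4897 mol.
Step 1 gives a 3:2 ratio of NO2 to HNO3, so n(HNO3) = 4.9931 mol.
In step 2 the HNO3:NH4NO3 ratio is 1:1, so n(NH4NO3) = 4.9931 mol.
Mass of NH4NO3 = 4.9931 × 80.052 = 399.71 g.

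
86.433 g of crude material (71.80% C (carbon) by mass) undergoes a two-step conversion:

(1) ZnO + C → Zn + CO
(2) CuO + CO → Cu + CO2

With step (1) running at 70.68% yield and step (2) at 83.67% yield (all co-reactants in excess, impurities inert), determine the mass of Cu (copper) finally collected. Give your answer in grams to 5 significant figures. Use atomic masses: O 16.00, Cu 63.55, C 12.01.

194.20 g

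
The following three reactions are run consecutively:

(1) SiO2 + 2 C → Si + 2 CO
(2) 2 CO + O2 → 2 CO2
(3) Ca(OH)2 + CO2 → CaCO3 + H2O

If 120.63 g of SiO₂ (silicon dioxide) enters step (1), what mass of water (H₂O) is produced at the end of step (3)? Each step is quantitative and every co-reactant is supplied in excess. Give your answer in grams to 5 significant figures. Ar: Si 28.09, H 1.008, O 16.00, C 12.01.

72.334 g

M(SiO2) = 28.09 + 2(16.00) = 60.09 g/mol.
M(H2O) = 2(1.008) + 16.00 = 18.016 g/mol.
n(SiO2) = 120.63 / 60.09 = 2.00749 mol.
Reaction (1): SiO2→CO ratio 1:2 ⇒ n(CO) = 4.01498 mol.
Reaction (2): CO→CO2 ratio 2:2 ⇒ n(CO2) = 4.01498 mol.
Reaction (3): CO2→H2O ratio 1:1 ⇒ n(H2O) = 4.01498 mol.
Mass of H2O = 4.01498 × 18.016 = 72.3338 g.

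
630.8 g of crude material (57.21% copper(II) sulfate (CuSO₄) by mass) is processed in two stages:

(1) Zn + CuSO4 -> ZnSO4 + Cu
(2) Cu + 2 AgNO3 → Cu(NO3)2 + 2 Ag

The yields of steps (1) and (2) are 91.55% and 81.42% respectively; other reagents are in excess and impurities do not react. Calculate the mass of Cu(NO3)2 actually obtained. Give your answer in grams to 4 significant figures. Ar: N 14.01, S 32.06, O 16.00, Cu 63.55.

Pure CuSO4 = 630.8 × 0.5721 = 360.88 g.
M(CuSO4) = 63.55 + 32.06 + 4(16.00) = 159.61 g/mol.
M(Cu(NO3)2) = 63.55 + 2(14.01) + 6(16.00) = 187.57 g/mol.
n(CuSO4) = 360.88 / 159.61 = 2.2610 mol.
Step 1 (CuSO4:Cu = 1:1): theoretical n(Cu) = 2.2610 mol; at 91.55% yield, n(Cu) = 2.0700 mol.
Step 2 (Cu:Cu(NO3)2 = 1:1): theoretical n(Cu(NO3)2) = 2.0700 mol, so theoretical mass = 2.0700 × 187.57 = 388.26 g.
At 81.42% yield, actual mass of Cu(NO3)2 = 388.26 × 0.8142 = 316.12 g.

316.1 g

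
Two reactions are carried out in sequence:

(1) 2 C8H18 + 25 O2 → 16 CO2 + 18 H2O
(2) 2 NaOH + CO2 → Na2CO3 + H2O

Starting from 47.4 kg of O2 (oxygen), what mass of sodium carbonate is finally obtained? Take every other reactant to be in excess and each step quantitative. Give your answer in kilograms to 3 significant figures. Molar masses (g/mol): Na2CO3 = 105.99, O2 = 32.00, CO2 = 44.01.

100 kg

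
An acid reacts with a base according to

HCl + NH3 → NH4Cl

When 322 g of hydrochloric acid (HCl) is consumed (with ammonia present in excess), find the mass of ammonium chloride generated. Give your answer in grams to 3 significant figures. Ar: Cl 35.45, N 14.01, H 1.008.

472 g

M(HCl) = 1.008 + 35.45 = 36.458 g/mol.
M(NH4Cl) = 14.01 + 4(1.008) + 35.45 = 53.492 g/mol.
n(HCl) = 322.0 g / 36.458 g/mol = 8.832 mol.
From the equation the HCl:NH4Cl mole ratio is 1:1, so n(NH4Cl) = 8.832 × 1/1 = 8.832 mol.
Mass of NH4Cl = 8.832 mol × 53.492 g/mol = 472.4 g.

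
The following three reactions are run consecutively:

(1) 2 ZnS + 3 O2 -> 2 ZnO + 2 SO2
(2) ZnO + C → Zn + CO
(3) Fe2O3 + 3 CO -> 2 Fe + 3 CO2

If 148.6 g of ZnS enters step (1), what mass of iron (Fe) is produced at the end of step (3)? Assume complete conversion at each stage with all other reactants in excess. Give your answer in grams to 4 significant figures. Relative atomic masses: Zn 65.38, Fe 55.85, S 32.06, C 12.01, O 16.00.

56.78 g

M(ZnS) = 65.38 + 32.06 = 97.44 g/mol.
M(Fe) = 55.85 g/mol.
n(ZnS) = 148.6 / 97.44 = 1.5250 mol.
Reaction (1): ZnS→ZnO ratio 2:2 ⇒ n(ZnO) = 1.5250 mol.
Reaction (2): ZnO→CO ratio 1:1 ⇒ n(CO) = 1.5250 mol.
Reaction (3): CO→Fe ratio 3:2 ⇒ n(Fe) = 1.0167 mol.
Mass of Fe = 1.0167 × 55.85 = 56.782 g.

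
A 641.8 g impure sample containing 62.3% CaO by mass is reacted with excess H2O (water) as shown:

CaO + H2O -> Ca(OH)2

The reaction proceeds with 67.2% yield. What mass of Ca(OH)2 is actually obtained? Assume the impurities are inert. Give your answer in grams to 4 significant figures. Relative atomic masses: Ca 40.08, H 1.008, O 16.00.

355.0 g

Pure CaO available = 641.8 g × 0.623 = 399.84 g.
M(CaO) = 40.08 + 16.00 = 56.08 g/mol.
M(Ca(OH)2) = 40.08 + 2(16.00) + 2(1.008) = 74.096 g/mol.
n(CaO) = 399.84 g / 56.08 g/mol = 7.1298 mol.
From the equation the CaO:Ca(OH)2 mole ratio is 1:1, so n(Ca(OH)2) = 7.1298 × 1/1 = 7.1298 mol.
Mass of Ca(OH)2 = 7.1298 mol × 74.096 g/mol = 528.29 g.
Actual mass collected = 528.29 g × 0.672 = 355.01 g.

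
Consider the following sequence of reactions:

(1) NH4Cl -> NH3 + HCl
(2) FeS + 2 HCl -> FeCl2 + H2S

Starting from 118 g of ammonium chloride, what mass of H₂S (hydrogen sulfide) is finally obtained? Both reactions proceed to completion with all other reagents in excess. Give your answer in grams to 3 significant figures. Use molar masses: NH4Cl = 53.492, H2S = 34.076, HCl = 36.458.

37.6 g

n(NH4Cl) = 118.0 / 53.492 = 2.206 mol.
Step 1 gives a 1:1 ratio of NH4Cl to HCl, so n(HCl) = 2.206 mol.
In step 2 the HCl:H2S ratio is 2:1, so n(H2S) = 1.103 mol.
Mass of H2S = 1.103 × 34.076 = 37.58 g.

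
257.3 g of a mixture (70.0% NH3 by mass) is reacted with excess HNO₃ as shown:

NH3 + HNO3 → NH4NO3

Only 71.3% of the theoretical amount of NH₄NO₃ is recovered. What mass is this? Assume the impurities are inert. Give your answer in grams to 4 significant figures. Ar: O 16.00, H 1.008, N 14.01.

603.5 g

Pure NH3 available = 257.3 g × 0.700 = 180.11 g.
M(NH3) = 14.01 + 3(1.008) = 17.034 g/mol.
M(NH4NO3) = 2(14.01) + 4(1.008) + 3(16.00) = 80.052 g/mol.
n(NH3) = 180.11 g / 17.034 g/mol = 10.574 mol.
From the equation the NH3:NH4NO3 mole ratio is 1:1, so n(NH4NO3) = 10.574 × 1/1 = 10.574 mol.
Mass of NH4NO3 = 10.574 mol × 80.052 g/mol = 846.43 g.
Actual mass collected = 846.43 g × 0.713 = 603.51 g.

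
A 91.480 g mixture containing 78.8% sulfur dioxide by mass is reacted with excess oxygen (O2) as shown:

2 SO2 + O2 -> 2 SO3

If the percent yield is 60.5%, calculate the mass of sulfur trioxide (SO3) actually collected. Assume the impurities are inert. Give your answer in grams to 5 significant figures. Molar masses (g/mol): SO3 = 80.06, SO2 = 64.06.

54.505 g

Pure SO2 available = 91.480 g × 0.788 = 72.0862 g.
n(SO2) = 72.0862 g / 64.06 g/mol = 1.12529 mol.
From the equation the SO2:SO3 mole ratio is 2:2, so n(SO3) = 1.12529 × 2/2 = 1.12529 mol.
Mass of SO3 = 1.12529 mol × 80.06 g/mol = 90.0909 g.
Actual mass collected = 90.0909 g × 0.605 = 54.5050 g.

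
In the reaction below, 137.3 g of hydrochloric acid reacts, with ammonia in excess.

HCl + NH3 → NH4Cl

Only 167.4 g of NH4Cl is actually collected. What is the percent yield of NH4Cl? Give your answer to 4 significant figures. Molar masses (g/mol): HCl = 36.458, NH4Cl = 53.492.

n(HCl) = 137.30 g / 36.458 g/mol = 3.7660 mol.
From the equation the HCl:NH4Cl mole ratio is 1:1, so n(NH4Cl) = 3.7660 × 1/1 = 3.7660 mol.
Mass of NH4Cl = 3.7660 mol × 53.492 g/mol = 201.45 g.
This is the theoretical yield. Percent yield = 167.4 g / 201.45 g × 100% = 83.098%.

83.10 %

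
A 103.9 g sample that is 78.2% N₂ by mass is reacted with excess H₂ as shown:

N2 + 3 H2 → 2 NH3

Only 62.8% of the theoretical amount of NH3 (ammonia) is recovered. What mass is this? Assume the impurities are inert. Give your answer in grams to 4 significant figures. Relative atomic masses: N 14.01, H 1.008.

Pure N2 available = 103.9 g × 0.782 = 81.250 g.
M(N2) = 2(14.01) = 28.02 g/mol.
M(NH3) = 14.01 + 3(1.008) = 17.034 g/mol.
n(N2) = 81.250 g / 28.02 g/mol = 2.8997 mol.
From the equation the N2:NH3 mole ratio is 1:2, so n(NH3) = 2.8997 × 2/1 = 5.7994 mol.
Mass of NH3 = 5.7994 mol × 17.034 g/mol = 98.787 g.
Actual mass collected = 98.787 g × 0.628 = 62.038 g.

62.04 g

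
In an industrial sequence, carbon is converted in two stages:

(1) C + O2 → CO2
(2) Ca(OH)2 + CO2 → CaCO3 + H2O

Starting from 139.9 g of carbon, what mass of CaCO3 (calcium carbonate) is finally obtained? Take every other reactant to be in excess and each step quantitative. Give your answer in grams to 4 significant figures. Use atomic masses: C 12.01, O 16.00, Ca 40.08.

M(C) = 12.01 g/mol.
M(CaCO3) = 40.08 + 12.01 + 3(16.00) = 100.09 g/mol.
n(C) = 139.90 / 12.01 = 11.649 mol.
Step 1 gives a 1:1 ratio of C to CO2, so n(CO2) = 11.649 mol.
In step 2 the CO2:CaCO3 ratio is 1:1, so n(CaCO3) = 11.649 mol.
Mass of CaCO3 = 11.649 × 100.09 = 1165.9 g.

1166 g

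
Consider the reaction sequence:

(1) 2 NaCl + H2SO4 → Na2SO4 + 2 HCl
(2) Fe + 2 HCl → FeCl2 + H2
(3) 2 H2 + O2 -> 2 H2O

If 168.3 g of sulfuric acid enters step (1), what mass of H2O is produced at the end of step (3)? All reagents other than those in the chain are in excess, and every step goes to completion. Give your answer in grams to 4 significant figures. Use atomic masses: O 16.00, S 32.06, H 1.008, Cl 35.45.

M(H2SO4) = 2(1.008) + 32.06 + 4(16.00) = 98.076 g/mol.
M(H2O) = 2(1.008) + 16.00 = 18.016 g/mol.
n(H2SO4) = 168.3 / 98.076 = 1.7160 mol.
Reaction (1): H2SO4→HCl ratio 1:2 ⇒ n(HCl) = 3.4320 mol.
Reaction (2): HCl→H2 ratio 2:1 ⇒ n(H2) = 1.7160 mol.
Reaction (3): H2→H2O ratio 2:2 ⇒ n(H2O) = 1.7160 mol.
Mass of H2O = 1.7160 × 18.016 = 30.916 g.

30.92 g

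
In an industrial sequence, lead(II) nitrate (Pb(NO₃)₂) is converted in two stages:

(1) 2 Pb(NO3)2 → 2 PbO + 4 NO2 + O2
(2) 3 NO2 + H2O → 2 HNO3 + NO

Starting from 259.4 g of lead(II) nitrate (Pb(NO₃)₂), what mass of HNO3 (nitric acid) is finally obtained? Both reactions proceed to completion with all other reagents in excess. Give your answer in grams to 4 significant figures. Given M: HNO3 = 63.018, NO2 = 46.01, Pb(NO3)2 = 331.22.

65.80 g

n(Pb(NO3)2) = 259.40 / 331.22 = 0.78317 mol.
Step 1 gives a 2:4 ratio of Pb(NO3)2 to NO2, so n(NO2) = 1.5663 mol.
In step 2 the NO2:HNO3 ratio is 3:2, so n(HNO3) = 1.0442 mol.
Mass of HNO3 = 1.0442 × 63.018 = 65.805 g.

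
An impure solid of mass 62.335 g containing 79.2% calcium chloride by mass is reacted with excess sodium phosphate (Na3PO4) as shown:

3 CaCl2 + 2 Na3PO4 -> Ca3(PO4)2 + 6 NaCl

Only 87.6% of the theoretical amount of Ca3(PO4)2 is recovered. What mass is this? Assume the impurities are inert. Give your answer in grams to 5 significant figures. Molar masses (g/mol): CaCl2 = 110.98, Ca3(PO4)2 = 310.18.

40.291 g

Pure CaCl2 available = 62.335 g × 0.792 = 49.3693 g.
n(CaCl2) = 49.3693 g / 110.98 g/mol = 0.444849 mol.
From the equation the CaCl2:Ca3(PO4)2 mole ratio is 3:1, so n(Ca3(PO4)2) = 0.444849 × 1/3 = 0.148283 mol.
Mass of Ca3(PO4)2 = 0.148283 mol × 310.18 g/mol = 45.9944 g.
Actual mass collected = 45.9944 g × 0.876 = 40.2911 g.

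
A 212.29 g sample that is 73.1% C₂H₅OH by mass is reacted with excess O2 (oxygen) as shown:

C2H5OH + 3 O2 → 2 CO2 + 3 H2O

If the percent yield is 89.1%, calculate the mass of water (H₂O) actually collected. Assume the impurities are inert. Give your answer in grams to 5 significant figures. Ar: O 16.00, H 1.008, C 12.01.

162.22 g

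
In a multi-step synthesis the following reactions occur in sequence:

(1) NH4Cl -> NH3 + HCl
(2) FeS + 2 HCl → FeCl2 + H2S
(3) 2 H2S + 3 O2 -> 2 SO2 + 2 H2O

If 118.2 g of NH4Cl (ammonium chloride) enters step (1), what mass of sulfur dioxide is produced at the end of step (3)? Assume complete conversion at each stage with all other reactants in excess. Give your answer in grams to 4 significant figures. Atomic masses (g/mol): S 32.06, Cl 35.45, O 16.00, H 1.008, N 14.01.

M(NH4Cl) = 14.01 + 4(1.008) + 35.45 = 53.492 g/mol.
M(SO2) = 32.06 + 2(16.00) = 64.06 g/mol.
n(NH4Cl) = 118.2 / 53.492 = 2.2097 mol.
Reaction (1): NH4Cl→HCl ratio 1:1 ⇒ n(HCl) = 2.2097 mol.
Reaction (2): HCl→H2S ratio 2:1 ⇒ n(H2S) = 1.1048 mol.
Reaction (3): H2S→SO2 ratio 2:2 ⇒ n(SO2) = 1.1048 mol.
Mass of SO2 = 1.1048 × 64.06 = 70.776 g.

70.78 g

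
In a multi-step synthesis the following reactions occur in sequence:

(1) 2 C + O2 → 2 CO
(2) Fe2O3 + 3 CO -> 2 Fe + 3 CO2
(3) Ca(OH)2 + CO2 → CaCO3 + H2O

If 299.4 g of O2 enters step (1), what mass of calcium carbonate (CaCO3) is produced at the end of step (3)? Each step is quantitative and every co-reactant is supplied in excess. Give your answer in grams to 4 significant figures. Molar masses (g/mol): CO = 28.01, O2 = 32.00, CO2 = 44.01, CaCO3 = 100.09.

1873 g

n(O2) = 299.4 / 32.00 = 9.3562 mol.
Reaction (1): O2→CO ratio 1:2 ⇒ n(CO) = 18.712 mol.
Reaction (2): CO→CO2 ratio 3:3 ⇒ n(CO2) = 18.712 mol.
Reaction (3): CO2→CaCO3 ratio 1:1 ⇒ n(CaCO3) = 18.712 mol.
Mass of CaCO3 = 18.712 × 100.09 = 1872.9 g.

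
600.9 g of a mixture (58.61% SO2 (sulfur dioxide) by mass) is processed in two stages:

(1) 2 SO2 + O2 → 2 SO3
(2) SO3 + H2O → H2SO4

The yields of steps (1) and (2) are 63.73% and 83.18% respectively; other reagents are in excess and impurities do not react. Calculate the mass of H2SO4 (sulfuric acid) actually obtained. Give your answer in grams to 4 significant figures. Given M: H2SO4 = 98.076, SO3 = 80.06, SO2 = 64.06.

285.8 g

Pure SO2 = 600.9 × 0.5861 = 352.19 g.
n(SO2) = 352.19 / 64.06 = 5.4978 mol.
Step 1 (SO2:SO3 = 2:2): theoretical n(SO3) = 5.4978 mol; at 63.73% yield, n(SO3) = 3.5037 mol.
Step 2 (SO3:H2SO4 = 1:1): theoretical n(H2SO4) = 3.5037 mol, so theoretical mass = 3.5037 × 98.076 = 343.63 g.
At 83.18% yield, actual mass of H2SO4 = 343.63 × 0.8318 = 285.83 g.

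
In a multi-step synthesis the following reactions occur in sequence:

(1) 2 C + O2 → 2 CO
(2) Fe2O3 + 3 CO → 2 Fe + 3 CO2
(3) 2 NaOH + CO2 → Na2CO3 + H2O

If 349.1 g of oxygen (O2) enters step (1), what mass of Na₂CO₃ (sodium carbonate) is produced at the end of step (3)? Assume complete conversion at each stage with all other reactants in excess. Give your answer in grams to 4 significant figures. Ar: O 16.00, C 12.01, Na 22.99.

2313 g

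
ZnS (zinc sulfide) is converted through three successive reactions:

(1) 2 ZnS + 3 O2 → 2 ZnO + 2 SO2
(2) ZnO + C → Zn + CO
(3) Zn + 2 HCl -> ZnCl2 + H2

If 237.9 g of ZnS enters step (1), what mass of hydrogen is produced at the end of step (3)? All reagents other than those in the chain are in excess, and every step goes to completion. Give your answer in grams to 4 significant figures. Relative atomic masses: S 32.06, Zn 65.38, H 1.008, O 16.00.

M(ZnS) = 65.38 + 32.06 = 97.44 g/mol.
M(H2) = 2(1.008) = 2.016 g/mol.
n(ZnS) = 237.9 / 97.44 = 2.4415 mol.
Reaction (1): ZnS→ZnO ratio 2:2 ⇒ n(ZnO) = 2.4415 mol.
Reaction (2): ZnO→Zn ratio 1:1 ⇒ n(Zn) = 2.4415 mol.
Reaction (3): Zn→H2 ratio 1:1 ⇒ n(H2) = 2.4415 mol.
Mass of H2 = 2.4415 × 2.016 = 4.9221 g.

4.922 g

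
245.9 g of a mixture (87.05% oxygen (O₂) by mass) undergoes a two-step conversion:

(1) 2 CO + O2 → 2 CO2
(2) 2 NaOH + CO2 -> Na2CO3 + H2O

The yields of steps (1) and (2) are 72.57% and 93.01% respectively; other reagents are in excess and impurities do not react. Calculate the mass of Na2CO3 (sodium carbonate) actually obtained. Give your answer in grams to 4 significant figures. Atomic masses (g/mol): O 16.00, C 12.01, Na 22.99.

957.1 g

Pure O2 = 245.9 × 0.8705 = 214.06 g.
M(O2) = 2(16.00) = 32.00 g/mol.
M(Na2CO3) = 2(22.99) + 12.01 + 3(16.00) = 105.99 g/mol.
n(O2) = 214.06 / 32.00 = 6.6892 mol.
Step 1 (O2:CO2 = 1:2): theoretical n(CO2) = 13.378 mol; at 72.57% yield, n(CO2) = 9.7088 mol.
Step 2 (CO2:Na2CO3 = 1:1): theoretical n(Na2CO3) = 9.7088 mol, so theoretical mass = 9.7088 × 105.99 = 1029.0 g.
At 93.01% yield, actual mass of Na2CO3 = 1029.0 × 0.9301 = 957.10 g.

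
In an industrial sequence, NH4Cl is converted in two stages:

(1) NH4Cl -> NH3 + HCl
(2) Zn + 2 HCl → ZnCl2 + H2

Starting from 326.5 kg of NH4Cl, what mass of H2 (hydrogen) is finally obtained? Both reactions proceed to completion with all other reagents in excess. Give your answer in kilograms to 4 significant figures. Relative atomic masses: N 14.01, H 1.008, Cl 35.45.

6.153 kg

M(NH4Cl) = 14.01 + 4(1.008) + 35.45 = 53.492 g/mol.
M(H2) = 2(1.008) = 2.016 g/mol.
326.5 kg = 326500 g.
n(NH4Cl) = 326500 / 53.492 = 6103.7 mol.
Step 1 gives a 1:1 ratio of NH4Cl to HCl, so n(HCl) = 6103.7 mol.
In step 2 the HCl:H2 ratio is 2:1, so n(H2) = 3051.9 mol.
Mass of H2 = 3051.9 × 2.016 = 6152.5 g = 6.153 kg.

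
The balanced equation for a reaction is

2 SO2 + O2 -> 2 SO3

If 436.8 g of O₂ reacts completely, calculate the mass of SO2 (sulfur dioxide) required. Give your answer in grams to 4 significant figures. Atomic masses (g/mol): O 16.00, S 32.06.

M(O2) = 2(16.00) = 32.00 g/mol.
M(SO2) = 32.06 + 2(16.00) = 64.06 g/mol.
n(O2) = 436.80 g / 32.00 g/mol = 13.650 mol.
From the equation the O2:SO2 mole ratio is 1:2, so n(SO2) = 13.650 × 2/1 = 27.300 mol.
Mass of SO2 = 27.300 mol × 64.06 g/mol = 1748.8 g.

1749 g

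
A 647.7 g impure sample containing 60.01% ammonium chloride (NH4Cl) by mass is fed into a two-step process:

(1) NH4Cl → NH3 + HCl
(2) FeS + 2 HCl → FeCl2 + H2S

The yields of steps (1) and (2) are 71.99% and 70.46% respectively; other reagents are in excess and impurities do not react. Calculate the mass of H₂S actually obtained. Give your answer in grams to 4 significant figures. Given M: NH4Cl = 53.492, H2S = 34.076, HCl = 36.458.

62.80 g

Pure NH4Cl = 647.7 × 0.6001 = 388.68 g.
n(NH4Cl) = 388.68 / 53.492 = 7.2662 mol.
Step 1 (NH4Cl:HCl = 1:1): theoretical n(HCl) = 7.2662 mol; at 71.99% yield, n(HCl) = 5.2310 mol.
Step 2 (HCl:H2S = 2:1): theoretical n(H2S) = 2.6155 mol, so theoretical mass = 2.6155 × 34.076 = 89.125 g.
At 70.46% yield, actual mass of H2S = 89.125 × 0.7046 = 62.797 g.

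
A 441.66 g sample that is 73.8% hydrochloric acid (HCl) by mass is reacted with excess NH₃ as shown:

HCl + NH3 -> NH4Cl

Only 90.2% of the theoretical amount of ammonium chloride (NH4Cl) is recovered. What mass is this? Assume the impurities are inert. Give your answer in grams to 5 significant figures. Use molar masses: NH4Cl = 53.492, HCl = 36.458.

Pure HCl available = 441.66 g × 0.738 = 325.945 g.
n(HCl) = 325.945 g / 36.458 g/mol = 8.94029 mol.
From the equation the HCl:NH4Cl mole ratio is 1:1, so n(NH4Cl) = 8.94029 × 1/1 = 8.94029 mol.
Mass of NH4Cl = 8.94029 mol × 53.492 g/mol = 478.234 g.
Actual mass collected = 478.234 g × 0.902 = 431.367 g.

431.37 g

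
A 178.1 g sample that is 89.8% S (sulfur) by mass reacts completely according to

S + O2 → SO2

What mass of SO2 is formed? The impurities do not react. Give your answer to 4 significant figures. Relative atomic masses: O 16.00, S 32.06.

319.6 g

Mass of pure S = 178.1 g × 0.898 = 159.93 g.
M(S) = 32.06 g/mol.
M(SO2) = 32.06 + 2(16.00) = 64.06 g/mol.
n(S) = 159.93 g / 32.06 g/mol = 4.9886 mol.
From the equation the S:SO2 mole ratio is 1:1, so n(SO2) = 4.9886 × 1/1 = 4.9886 mol.
Mass of SO2 = 4.9886 mol × 64.06 g/mol = 319.57 g.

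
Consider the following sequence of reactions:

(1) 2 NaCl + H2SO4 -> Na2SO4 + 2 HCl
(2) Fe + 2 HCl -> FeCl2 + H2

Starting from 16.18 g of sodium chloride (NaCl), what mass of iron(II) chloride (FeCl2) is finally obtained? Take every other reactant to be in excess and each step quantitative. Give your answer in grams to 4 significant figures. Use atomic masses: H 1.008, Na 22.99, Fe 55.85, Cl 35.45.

17.55 g

M(NaCl) = 22.99 + 35.45 = 58.44 g/mol.
M(FeCl2) = 55.85 + 2(35.45) = 126.75 g/mol.
n(NaCl) = 16.180 / 58.44 = 0.27687 mol.
Step 1 gives a 2:2 ratio of NaCl to HCl, so n(HCl) = 0.27687 mol.
In step 2 the HCl:FeCl2 ratio is 2:1, so n(FeCl2) = 0.13843 mol.
Mass of FeCl2 = 0.13843 × 126.75 = 17.546 g.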